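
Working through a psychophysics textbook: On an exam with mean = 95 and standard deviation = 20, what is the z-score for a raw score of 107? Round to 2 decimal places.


z = (X - mu) / sigma
= (107 - 95) / 20
= 12 / 20
= 0.60


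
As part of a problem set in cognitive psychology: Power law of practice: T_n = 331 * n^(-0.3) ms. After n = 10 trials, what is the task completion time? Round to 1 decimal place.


T_n = 331 * 10^(-0.3)
10^(-0.3) = 0.501187
T_n = 331 * 0.501187
= 165.9 ms


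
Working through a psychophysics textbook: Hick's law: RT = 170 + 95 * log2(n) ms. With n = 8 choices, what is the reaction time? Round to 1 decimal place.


RT = 170 + 95 * log2(8)
log2(8) = 3.0
RT = 170 + 95 * 3.0
= 170 + 285.0
= 455.0 ms


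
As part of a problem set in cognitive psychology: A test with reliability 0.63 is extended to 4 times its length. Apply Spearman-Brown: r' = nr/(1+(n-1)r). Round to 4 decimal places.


r_new = n*r / (1 + (n-1)*r)
Numerator = 4 * 0.63 = 2.52
Denominator = 1 + 3 * 0.63 = 2.89
r_new = 2.52 / 2.89
= 0.8720


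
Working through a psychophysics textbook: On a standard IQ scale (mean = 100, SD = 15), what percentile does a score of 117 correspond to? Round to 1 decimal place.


z = (IQ - mean) / SD
z = (117 - 100) / 15 = 1.1333
Percentile = Phi(1.1333) * 100
Phi(1.1333) = 0.871456
= 87.1


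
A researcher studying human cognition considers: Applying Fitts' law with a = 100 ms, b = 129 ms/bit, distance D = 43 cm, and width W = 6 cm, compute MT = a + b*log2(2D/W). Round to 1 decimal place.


MT = 100 + 129 * log2(2*43/6)
2D/W = 14.333333
log2(14.333333) = 3.8413
MT = 100 + 129 * 3.8413
= 595.5 ms


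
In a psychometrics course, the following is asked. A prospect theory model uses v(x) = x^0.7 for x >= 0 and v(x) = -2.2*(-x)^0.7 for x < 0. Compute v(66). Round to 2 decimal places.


Since x = 66 >= 0, use v(x) = x^0.7
66^0.7 = 18.7794
v(66) = 18.78


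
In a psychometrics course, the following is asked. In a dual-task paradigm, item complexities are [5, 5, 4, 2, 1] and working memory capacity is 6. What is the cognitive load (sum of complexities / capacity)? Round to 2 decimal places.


Total complexity = 5 + 5 + 4 + 2 + 1 = 17
Load = total / capacity = 17 / 6
= 2.83


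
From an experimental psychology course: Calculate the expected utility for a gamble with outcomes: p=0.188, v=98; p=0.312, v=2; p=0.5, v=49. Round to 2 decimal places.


EU = sum(p_i * v_i)
0.188 * 98 = 18.424
0.312 * 2 = 0.624
0.5 * 49 = 24.5
EU = 18.424 + 0.624 + 24.5
= 43.55


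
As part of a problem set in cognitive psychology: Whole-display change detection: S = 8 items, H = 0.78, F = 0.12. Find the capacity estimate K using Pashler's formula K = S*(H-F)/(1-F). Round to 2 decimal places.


K = S * (H - F) / (1 - F)
H - F = 0.66
1 - F = 0.88
K = 8 * 0.66 / 0.88
= 6.00


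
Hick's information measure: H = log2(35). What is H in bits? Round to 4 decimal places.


H = log2(n)
H = log2(35)
= 5.1293


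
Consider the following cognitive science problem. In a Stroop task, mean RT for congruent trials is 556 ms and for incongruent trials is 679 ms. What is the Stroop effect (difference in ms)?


Stroop effect = RT(incongruent) - RT(congruent)
= 679 - 556
= 123 ms


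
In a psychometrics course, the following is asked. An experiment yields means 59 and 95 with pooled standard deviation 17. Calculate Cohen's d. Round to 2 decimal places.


Cohen's d = (M1 - M2) / S_pooled
= (59 - 95) / 17
= -36 / 17
= -2.12


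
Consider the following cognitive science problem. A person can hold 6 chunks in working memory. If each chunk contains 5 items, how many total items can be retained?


Total items = chunks * items_per_chunk
= 6 * 5
= 30


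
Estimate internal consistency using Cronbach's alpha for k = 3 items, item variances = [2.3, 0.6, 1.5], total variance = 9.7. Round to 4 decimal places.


alpha = (k/(k-1)) * (1 - sum(s_i^2)/s_total^2)
sum(item variances) = 4.4
k/(k-1) = 3/2 = 1.5
1 - 4.4/9.7 = 1 - 0.453608 = 0.546392
alpha = 1.5 * 0.546392
= 0.8196


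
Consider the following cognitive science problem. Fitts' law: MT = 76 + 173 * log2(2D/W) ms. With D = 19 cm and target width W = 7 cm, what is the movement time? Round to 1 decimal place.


MT = 76 + 173 * log2(2*19/7)
2D/W = 5.428571
log2(5.428571) = 2.4406
MT = 76 + 173 * 2.4406
= 498.2 ms


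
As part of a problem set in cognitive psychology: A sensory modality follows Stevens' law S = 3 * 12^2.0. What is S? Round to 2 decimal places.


S = 3 * 12^2.0
12^2.0 = 144.0
S = 3 * 144.0
= 432.00


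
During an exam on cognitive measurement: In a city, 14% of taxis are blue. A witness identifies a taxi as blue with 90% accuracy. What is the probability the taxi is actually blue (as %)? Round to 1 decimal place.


P(blue | says blue) = P(says blue | blue)*P(blue) / [P(says blue | blue)*P(blue) + P(says blue | not blue)*P(not blue)]
Numerator = 0.9 * 0.14 = 0.126
False identification = 0.1 * 0.86 = 0.086
P = 0.126 / (0.126 + 0.086)
= 0.126 / 0.212
As percentage = 59.4


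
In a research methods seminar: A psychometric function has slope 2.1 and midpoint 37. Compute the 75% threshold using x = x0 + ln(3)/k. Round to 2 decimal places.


At P = 0.75: 0.75 = 1/(1 + e^(-k*(x-x0)))
Solving: e^(-k*(x-x0)) = 1/3
x = x0 + ln(3)/k
ln(3) = 1.0986
x = 37 + 1.0986/2.1
= 37 + 0.5231
= 37.52


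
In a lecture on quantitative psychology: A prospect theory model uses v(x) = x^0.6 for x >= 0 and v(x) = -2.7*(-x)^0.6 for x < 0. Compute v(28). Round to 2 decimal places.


Since x = 28 >= 0, use v(x) = x^0.6
28^0.6 = 7.3841
v(28) = 7.38


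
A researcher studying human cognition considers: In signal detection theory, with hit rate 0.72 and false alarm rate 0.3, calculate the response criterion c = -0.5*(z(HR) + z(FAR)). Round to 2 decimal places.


c = -0.5 * (z(HR) + z(FAR))
z(0.72) = 0.5828
z(0.3) = -0.5244
c = -0.5 * (0.5828 + -0.5244)
= -0.5 * 0.0584
= -0.03


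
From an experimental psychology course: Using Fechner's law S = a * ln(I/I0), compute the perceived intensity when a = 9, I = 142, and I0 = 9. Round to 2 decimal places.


S = 9 * ln(142/9)
I/I0 = 15.777778
ln(15.777778) = 2.7586
S = 9 * 2.7586
= 24.83


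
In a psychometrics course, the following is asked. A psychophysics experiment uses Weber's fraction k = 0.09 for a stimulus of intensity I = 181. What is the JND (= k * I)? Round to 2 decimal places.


JND = k * I
JND = 0.09 * 181
= 16.29


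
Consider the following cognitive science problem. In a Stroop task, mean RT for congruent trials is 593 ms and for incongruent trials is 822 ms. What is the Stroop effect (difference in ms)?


Stroop effect = RT(incongruent) - RT(congruent)
= 822 - 593
= 229 ms


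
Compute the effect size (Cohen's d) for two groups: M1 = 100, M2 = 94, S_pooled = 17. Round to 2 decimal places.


Cohen's d = (M1 - M2) / S_pooled
= (100 - 94) / 17
= 6 / 17
= 0.35


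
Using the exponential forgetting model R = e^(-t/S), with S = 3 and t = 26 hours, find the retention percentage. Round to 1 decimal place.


R = e^(-t/S)
-t/S = -26/3 = -8.666667
R = e^(-8.666667) = 0.000172
Percentage = 0.000172 * 100
= 0.0


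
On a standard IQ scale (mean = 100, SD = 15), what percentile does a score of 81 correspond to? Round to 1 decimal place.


z = (IQ - mean) / SD
z = (81 - 100) / 15 = -1.2667
Percentile = Phi(-1.2667) * 100
Phi(-1.2667) = 0.102631
= 10.3


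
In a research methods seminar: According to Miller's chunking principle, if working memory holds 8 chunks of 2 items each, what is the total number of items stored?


Total items = chunks * items_per_chunk
= 8 * 2
= 16


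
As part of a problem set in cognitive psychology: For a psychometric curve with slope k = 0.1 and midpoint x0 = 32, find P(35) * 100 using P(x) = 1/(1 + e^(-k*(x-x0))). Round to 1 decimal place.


P(x) = 1/(1 + e^(-0.1*(35 - 32)))
Exponent = -0.1 * 3 = -0.3
e^(-0.3) = 0.740818
P = 1/(1 + 0.740818) = 0.574443
Percentage = 57.4


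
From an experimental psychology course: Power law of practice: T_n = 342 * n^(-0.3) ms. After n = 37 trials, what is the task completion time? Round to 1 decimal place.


T_n = 342 * 37^(-0.3)
37^(-0.3) = 0.338485
T_n = 342 * 0.338485
= 115.8 ms


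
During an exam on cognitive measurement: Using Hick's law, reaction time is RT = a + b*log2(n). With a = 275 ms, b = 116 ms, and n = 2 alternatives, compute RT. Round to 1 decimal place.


RT = 275 + 116 * log2(2)
log2(2) = 1.0
RT = 275 + 116 * 1.0
= 275 + 116.0
= 391.0 ms


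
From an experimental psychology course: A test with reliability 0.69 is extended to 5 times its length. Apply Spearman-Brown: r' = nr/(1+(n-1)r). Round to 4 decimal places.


r_new = n*r / (1 + (n-1)*r)
Numerator = 5 * 0.69 = 3.45
Denominator = 1 + 4 * 0.69 = 3.76
r_new = 3.45 / 3.76
= 0.9176


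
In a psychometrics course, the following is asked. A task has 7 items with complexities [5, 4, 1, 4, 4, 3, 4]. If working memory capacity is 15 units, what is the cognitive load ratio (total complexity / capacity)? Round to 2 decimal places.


Total complexity = 5 + 4 + 1 + 4 + 4 + 3 + 4 = 25
Load = total / capacity = 25 / 15
= 1.67


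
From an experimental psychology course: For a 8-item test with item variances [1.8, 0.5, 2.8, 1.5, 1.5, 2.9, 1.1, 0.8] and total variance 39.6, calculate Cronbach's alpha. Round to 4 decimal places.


alpha = (k/(k-1)) * (1 - sum(s_i^2)/s_total^2)
sum(item variances) = 12.9
k/(k-1) = 8/7 = 1.142857
1 - 12.9/39.6 = 1 - 0.325758 = 0.674242
alpha = 1.142857 * 0.674242
= 0.7706


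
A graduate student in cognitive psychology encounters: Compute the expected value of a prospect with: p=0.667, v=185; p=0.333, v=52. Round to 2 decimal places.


EU = sum(p_i * v_i)
0.667 * 185 = 123.395
0.333 * 52 = 17.316
EU = 123.395 + 17.316
= 140.71


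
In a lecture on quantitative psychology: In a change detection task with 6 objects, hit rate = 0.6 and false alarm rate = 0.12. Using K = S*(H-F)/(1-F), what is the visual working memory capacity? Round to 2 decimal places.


K = S * (H - F) / (1 - F)
H - F = 0.48
1 - F = 0.88
K = 6 * 0.48 / 0.88
= 3.27


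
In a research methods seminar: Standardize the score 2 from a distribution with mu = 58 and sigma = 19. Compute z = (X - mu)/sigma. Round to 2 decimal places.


z = (X - mu) / sigma
= (2 - 58) / 19
= -56 / 19
= -2.95


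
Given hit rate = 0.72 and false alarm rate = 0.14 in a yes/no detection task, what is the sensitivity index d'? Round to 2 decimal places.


d' = z(HR) - z(FAR)
z(0.72) = 0.5828
z(0.14) = -1.0803
d' = 0.5828 - -1.0803
= 1.66


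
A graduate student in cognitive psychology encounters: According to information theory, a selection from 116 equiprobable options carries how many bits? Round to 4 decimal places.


H = log2(n)
H = log2(116)
= 6.8580


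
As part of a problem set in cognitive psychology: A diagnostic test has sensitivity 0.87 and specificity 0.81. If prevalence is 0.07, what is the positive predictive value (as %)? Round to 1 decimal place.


PPV = (sens * prev) / (sens * prev + (1-spec) * (1-prev))
Numerator = 0.87 * 0.07 = 0.0609
P(positive and no disease) = (1 - spec) * (1 - prev) = (1 - 0.81) * (1 - 0.07) = 0.1767
Denominator = 0.0609 + 0.1767 = 0.2376
PPV = 0.0609 / 0.2376 = 0.256313
As percentage = 25.6


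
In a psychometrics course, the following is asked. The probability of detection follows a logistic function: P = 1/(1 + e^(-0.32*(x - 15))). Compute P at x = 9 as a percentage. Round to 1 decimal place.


P(x) = 1/(1 + e^(-0.32*(9 - 15)))
Exponent = -0.32 * -6 = 1.92
e^(1.92) = 6.820958
P = 1/(1 + 6.820958) = 0.127862
Percentage = 12.8


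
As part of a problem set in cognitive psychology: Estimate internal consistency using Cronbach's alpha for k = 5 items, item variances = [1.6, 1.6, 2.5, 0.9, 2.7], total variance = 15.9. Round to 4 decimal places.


alpha = (k/(k-1)) * (1 - sum(s_i^2)/s_total^2)
sum(item variances) = 9.3
k/(k-1) = 5/4 = 1.25
1 - 9.3/15.9 = 1 - 0.584906 = 0.415094
alpha = 1.25 * 0.415094
= 0.5189


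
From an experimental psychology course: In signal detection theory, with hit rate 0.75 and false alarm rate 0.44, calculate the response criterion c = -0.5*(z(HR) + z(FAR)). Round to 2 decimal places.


c = -0.5 * (z(HR) + z(FAR))
z(0.75) = 0.6745
z(0.44) = -0.151
c = -0.5 * (0.6745 + -0.151)
= -0.5 * 0.5235
= -0.26


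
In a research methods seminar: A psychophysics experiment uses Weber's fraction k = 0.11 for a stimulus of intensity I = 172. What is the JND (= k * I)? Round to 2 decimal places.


JND = k * I
JND = 0.11 * 172
= 18.92


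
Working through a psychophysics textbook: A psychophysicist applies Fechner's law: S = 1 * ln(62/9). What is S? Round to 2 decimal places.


S = 1 * ln(62/9)
I/I0 = 6.888889
ln(6.888889) = 1.9299
S = 1 * 1.9299
= 1.93


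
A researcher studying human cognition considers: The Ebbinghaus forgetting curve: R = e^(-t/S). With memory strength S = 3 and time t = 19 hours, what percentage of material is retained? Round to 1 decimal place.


R = e^(-t/S)
-t/S = -19/3 = -6.333333
R = e^(-6.333333) = 0.001776
Percentage = 0.001776 * 100
= 0.2


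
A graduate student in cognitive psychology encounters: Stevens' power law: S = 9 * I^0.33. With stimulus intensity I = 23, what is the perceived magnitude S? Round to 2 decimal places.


S = 9 * 23^0.33
23^0.33 = 2.8143
S = 9 * 2.8143
= 25.33


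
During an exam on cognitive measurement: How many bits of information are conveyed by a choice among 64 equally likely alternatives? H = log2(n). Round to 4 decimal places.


H = log2(n)
H = log2(64)
= 6.0000


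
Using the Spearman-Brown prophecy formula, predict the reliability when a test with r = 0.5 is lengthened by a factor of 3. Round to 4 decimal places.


r_new = n*r / (1 + (n-1)*r)
Numerator = 3 * 0.5 = 1.5
Denominator = 1 + 2 * 0.5 = 2.0
r_new = 1.5 / 2.0
= 0.7500


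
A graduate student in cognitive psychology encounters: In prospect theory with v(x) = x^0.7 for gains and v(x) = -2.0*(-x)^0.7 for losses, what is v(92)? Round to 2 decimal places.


Since x = 92 >= 0, use v(x) = x^0.7
92^0.7 = 23.6947
v(92) = 23.69


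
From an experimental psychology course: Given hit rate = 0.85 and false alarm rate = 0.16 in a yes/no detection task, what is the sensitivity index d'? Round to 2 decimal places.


d' = z(HR) - z(FAR)
z(0.85) = 1.0364
z(0.16) = -0.9945
d' = 1.0364 - -0.9945
= 2.03


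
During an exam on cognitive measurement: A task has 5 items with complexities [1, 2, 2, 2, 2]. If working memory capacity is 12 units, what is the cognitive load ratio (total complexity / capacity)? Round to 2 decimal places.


Total complexity = 1 + 2 + 2 + 2 + 2 = 9
Load = total / capacity = 9 / 12
= 0.75


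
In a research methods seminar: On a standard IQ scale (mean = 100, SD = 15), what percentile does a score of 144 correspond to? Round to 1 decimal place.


z = (IQ - mean) / SD
z = (144 - 100) / 15 = 2.9333
Percentile = Phi(2.9333) * 100
Phi(2.9333) = 0.998323
= 99.8


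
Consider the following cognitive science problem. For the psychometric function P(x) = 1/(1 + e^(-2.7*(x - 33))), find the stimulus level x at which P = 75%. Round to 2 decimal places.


At P = 0.75: 0.75 = 1/(1 + e^(-k*(x-x0)))
Solving: e^(-k*(x-x0)) = 1/3
x = x0 + ln(3)/k
ln(3) = 1.0986
x = 33 + 1.0986/2.7
= 33 + 0.4069
= 33.41


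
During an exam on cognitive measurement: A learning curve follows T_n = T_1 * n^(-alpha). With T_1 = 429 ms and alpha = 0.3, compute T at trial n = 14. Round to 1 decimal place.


T_n = 429 * 14^(-0.3)
14^(-0.3) = 0.453066
T_n = 429 * 0.453066
= 194.4 ms


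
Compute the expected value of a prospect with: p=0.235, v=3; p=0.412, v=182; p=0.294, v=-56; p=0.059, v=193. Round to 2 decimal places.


EU = sum(p_i * v_i)
0.235 * 3 = 0.705
0.412 * 182 = 74.984
0.294 * -56 = -16.464
0.059 * 193 = 11.387
EU = 0.705 + 74.984 + -16.464 + 11.387
= 70.61


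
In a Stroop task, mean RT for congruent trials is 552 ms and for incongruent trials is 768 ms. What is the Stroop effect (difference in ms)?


Stroop effect = RT(incongruent) - RT(congruent)
= 768 - 552
= 216 ms


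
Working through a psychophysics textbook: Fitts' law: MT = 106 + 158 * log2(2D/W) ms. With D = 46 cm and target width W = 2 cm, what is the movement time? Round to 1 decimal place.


MT = 106 + 158 * log2(2*46/2)
2D/W = 46.0
log2(46.0) = 5.5236
MT = 106 + 158 * 5.5236
= 978.7 ms


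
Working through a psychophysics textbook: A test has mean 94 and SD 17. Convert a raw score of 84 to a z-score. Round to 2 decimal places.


z = (X - mu) / sigma
= (84 - 94) / 17
= -10 / 17
= -0.59


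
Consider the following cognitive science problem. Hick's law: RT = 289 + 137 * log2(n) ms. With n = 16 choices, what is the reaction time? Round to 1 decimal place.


RT = 289 + 137 * log2(16)
log2(16) = 4.0
RT = 289 + 137 * 4.0
= 289 + 548.0
= 837.0 ms


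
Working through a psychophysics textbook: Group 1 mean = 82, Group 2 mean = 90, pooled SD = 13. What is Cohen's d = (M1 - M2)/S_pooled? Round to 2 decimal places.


Cohen's d = (M1 - M2) / S_pooled
= (82 - 90) / 13
= -8 / 13
= -0.62


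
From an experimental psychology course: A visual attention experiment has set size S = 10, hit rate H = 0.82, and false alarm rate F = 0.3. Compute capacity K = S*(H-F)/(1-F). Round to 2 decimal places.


K = S * (H - F) / (1 - F)
H - F = 0.52
1 - F = 0.7
K = 10 * 0.52 / 0.7
= 7.43


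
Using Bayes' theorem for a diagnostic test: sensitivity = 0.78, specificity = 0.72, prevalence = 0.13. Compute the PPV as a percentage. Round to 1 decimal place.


PPV = (sens * prev) / (sens * prev + (1-spec) * (1-prev))
Numerator = 0.78 * 0.13 = 0.1014
P(positive and no disease) = (1 - spec) * (1 - prev) = (1 - 0.72) * (1 - 0.13) = 0.2436
Denominator = 0.1014 + 0.2436 = 0.345
PPV = 0.1014 / 0.345 = 0.293913
As percentage = 29.4


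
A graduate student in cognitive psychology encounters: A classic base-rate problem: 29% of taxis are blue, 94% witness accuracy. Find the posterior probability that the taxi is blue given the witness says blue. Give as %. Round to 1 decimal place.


P(blue | says blue) = P(says blue | blue)*P(blue) / [P(says blue | blue)*P(blue) + P(says blue | not blue)*P(not blue)]
Numerator = 0.94 * 0.29 = 0.2726
False identification = 0.06 * 0.71 = 0.0426
P = 0.2726 / (0.2726 + 0.0426)
= 0.2726 / 0.3152
As percentage = 86.5


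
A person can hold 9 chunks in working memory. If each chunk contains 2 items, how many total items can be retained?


Total items = chunks * items_per_chunk
= 9 * 2
= 18


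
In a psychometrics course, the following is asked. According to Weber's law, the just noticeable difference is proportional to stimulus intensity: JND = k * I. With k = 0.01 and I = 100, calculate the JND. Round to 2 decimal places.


JND = k * I
JND = 0.01 * 100
= 1.00


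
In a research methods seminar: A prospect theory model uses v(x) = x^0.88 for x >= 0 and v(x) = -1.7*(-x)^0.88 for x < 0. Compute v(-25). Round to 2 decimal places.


Since x = -25 < 0, use v(x) = -lambda*(-x)^alpha
(-x) = 25
25^0.88 = 16.9898
v(-25) = -1.7 * 16.9898
= -28.88


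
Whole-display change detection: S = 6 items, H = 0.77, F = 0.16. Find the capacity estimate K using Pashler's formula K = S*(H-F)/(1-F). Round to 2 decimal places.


K = S * (H - F) / (1 - F)
H - F = 0.61
1 - F = 0.84
K = 6 * 0.61 / 0.84
= 4.36


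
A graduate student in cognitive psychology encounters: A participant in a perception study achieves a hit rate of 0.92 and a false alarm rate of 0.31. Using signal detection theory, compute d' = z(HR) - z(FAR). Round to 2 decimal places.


d' = z(HR) - z(FAR)
z(0.92) = 1.4051
z(0.31) = -0.4959
d' = 1.4051 - -0.4959
= 1.90


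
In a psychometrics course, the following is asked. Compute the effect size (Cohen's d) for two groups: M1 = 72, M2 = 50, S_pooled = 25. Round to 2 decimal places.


Cohen's d = (M1 - M2) / S_pooled
= (72 - 50) / 25
= 22 / 25
= 0.88


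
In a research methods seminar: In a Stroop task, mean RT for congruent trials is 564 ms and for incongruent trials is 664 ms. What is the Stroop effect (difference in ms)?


Stroop effect = RT(incongruent) - RT(congruent)
= 664 - 564
= 100 ms


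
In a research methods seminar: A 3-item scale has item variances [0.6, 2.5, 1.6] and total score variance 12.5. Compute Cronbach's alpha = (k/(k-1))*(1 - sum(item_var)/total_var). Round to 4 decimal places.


alpha = (k/(k-1)) * (1 - sum(s_i^2)/s_total^2)
sum(item variances) = 4.7
k/(k-1) = 3/2 = 1.5
1 - 4.7/12.5 = 1 - 0.376 = 0.624
alpha = 1.5 * 0.624
= 0.9360


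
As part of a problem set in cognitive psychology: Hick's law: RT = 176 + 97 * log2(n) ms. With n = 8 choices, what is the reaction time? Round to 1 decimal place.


RT = 176 + 97 * log2(8)
log2(8) = 3.0
RT = 176 + 97 * 3.0
= 176 + 291.0
= 467.0 ms


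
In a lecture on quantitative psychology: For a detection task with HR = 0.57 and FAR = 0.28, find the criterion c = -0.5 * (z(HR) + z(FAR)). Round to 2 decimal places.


c = -0.5 * (z(HR) + z(FAR))
z(0.57) = 0.1764
z(0.28) = -0.5828
c = -0.5 * (0.1764 + -0.5828)
= -0.5 * -0.4064
= 0.20


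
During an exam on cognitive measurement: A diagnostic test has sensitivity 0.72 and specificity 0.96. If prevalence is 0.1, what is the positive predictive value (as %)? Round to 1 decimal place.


PPV = (sens * prev) / (sens * prev + (1-spec) * (1-prev))
Numerator = 0.72 * 0.1 = 0.072
P(positive and no disease) = (1 - spec) * (1 - prev) = (1 - 0.96) * (1 - 0.1) = 0.036
Denominator = 0.072 + 0.036 = 0.108
PPV = 0.072 / 0.108 = 0.666667
As percentage = 66.7


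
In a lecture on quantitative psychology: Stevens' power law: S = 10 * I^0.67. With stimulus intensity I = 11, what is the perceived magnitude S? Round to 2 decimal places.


S = 10 * 11^0.67
11^0.67 = 4.9858
S = 10 * 4.9858
= 49.86


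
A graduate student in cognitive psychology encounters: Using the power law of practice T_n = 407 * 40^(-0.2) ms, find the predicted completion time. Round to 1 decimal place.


T_n = 407 * 40^(-0.2)
40^(-0.2) = 0.478176
T_n = 407 * 0.478176
= 194.6 ms


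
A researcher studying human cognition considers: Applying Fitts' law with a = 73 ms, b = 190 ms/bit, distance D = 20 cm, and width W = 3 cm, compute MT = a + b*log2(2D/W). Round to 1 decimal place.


MT = 73 + 190 * log2(2*20/3)
2D/W = 13.333333
log2(13.333333) = 3.737
MT = 73 + 190 * 3.737
= 783.0 ms


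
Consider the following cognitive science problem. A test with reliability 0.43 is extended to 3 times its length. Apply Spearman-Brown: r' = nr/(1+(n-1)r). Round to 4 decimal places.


r_new = n*r / (1 + (n-1)*r)
Numerator = 3 * 0.43 = 1.29
Denominator = 1 + 2 * 0.43 = 1.86
r_new = 1.29 / 1.86
= 0.6935


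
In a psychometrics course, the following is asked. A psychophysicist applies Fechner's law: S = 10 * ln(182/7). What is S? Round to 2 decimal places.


S = 10 * ln(182/7)
I/I0 = 26.0
ln(26.0) = 3.2581
S = 10 * 3.2581
= 32.58


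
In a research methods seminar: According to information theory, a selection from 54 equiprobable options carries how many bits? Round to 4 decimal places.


H = log2(n)
H = log2(54)
= 5.7549


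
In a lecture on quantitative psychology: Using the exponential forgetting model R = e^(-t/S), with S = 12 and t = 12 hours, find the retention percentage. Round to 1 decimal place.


R = e^(-t/S)
-t/S = -12/12 = -1.0
R = e^(-1.0) = 0.367879
Percentage = 0.367879 * 100
= 36.8


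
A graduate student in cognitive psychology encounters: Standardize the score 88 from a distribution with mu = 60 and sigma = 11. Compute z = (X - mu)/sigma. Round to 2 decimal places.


z = (X - mu) / sigma
= (88 - 60) / 11
= 28 / 11
= 2.55


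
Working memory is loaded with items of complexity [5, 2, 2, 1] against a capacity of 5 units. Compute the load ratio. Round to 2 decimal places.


Total complexity = 5 + 2 + 2 + 1 = 10
Load = total / capacity = 10 / 5
= 2.00


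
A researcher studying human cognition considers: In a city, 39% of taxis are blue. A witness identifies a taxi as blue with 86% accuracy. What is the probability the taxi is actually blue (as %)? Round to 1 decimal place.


P(blue | says blue) = P(says blue | blue)*P(blue) / [P(says blue | blue)*P(blue) + P(says blue | not blue)*P(not blue)]
Numerator = 0.86 * 0.39 = 0.3354
False identification = 0.14 * 0.61 = 0.0854
P = 0.3354 / (0.3354 + 0.0854)
= 0.3354 / 0.4208
As percentage = 79.7


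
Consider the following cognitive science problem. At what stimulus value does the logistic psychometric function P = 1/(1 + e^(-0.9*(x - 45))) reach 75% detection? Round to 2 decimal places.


At P = 0.75: 0.75 = 1/(1 + e^(-k*(x-x0)))
Solving: e^(-k*(x-x0)) = 1/3
x = x0 + ln(3)/k
ln(3) = 1.0986
x = 45 + 1.0986/0.9
= 45 + 1.2207
= 46.22


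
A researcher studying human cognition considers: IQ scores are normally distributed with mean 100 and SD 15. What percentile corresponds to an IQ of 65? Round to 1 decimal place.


z = (IQ - mean) / SD
z = (65 - 100) / 15 = -2.3333
Percentile = Phi(-2.3333) * 100
Phi(-2.3333) = 0.009816
= 1.0


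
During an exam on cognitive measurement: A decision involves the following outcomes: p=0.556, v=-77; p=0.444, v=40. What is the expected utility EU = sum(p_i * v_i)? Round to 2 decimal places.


EU = sum(p_i * v_i)
0.556 * -77 = -42.812
0.444 * 40 = 17.76
EU = -42.812 + 17.76
= -25.05


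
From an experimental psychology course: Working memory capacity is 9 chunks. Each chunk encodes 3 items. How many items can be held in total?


Total items = chunks * items_per_chunk
= 9 * 3
= 27


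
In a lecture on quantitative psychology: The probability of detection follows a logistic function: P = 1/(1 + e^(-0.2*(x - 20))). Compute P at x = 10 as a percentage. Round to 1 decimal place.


P(x) = 1/(1 + e^(-0.2*(10 - 20)))
Exponent = -0.2 * -10 = 2.0
e^(2.0) = 7.389056
P = 1/(1 + 7.389056) = 0.119203
Percentage = 11.9


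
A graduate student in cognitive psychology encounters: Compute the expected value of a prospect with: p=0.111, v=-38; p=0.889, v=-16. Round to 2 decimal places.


EU = sum(p_i * v_i)
0.111 * -38 = -4.218
0.889 * -16 = -14.224
EU = -4.218 + -14.224
= -18.44


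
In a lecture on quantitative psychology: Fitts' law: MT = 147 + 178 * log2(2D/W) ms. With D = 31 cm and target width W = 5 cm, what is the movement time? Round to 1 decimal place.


MT = 147 + 178 * log2(2*31/5)
2D/W = 12.4
log2(12.4) = 3.6323
MT = 147 + 178 * 3.6323
= 793.5 ms


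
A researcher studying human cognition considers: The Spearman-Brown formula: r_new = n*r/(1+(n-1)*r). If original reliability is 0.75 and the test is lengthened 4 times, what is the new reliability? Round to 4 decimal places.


r_new = n*r / (1 + (n-1)*r)
Numerator = 4 * 0.75 = 3.0
Denominator = 1 + 3 * 0.75 = 3.25
r_new = 3.0 / 3.25
= 0.9231


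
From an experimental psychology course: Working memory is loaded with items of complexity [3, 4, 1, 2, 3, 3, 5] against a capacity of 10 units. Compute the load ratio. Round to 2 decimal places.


Total complexity = 3 + 4 + 1 + 2 + 3 + 3 + 5 = 21
Load = total / capacity = 21 / 10
= 2.10


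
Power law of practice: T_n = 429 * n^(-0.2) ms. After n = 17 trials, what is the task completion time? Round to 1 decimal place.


T_n = 429 * 17^(-0.2)
17^(-0.2) = 0.567427
T_n = 429 * 0.567427
= 243.4 ms


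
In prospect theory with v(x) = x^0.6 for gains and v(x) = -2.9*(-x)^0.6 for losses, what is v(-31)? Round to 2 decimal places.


Since x = -31 < 0, use v(x) = -lambda*(-x)^alpha
(-x) = 31
31^0.6 = 7.849
v(-31) = -2.9 * 7.849
= -22.76


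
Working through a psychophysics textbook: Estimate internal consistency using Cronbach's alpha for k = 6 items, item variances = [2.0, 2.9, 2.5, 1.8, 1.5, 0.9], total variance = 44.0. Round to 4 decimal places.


alpha = (k/(k-1)) * (1 - sum(s_i^2)/s_total^2)
sum(item variances) = 11.6
k/(k-1) = 6/5 = 1.2
1 - 11.6/44.0 = 1 - 0.263636 = 0.736364
alpha = 1.2 * 0.736364
= 0.8836


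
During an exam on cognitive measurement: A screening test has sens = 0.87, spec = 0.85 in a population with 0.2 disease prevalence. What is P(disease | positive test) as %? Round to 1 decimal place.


PPV = (sens * prev) / (sens * prev + (1-spec) * (1-prev))
Numerator = 0.87 * 0.2 = 0.174
P(positive and no disease) = (1 - spec) * (1 - prev) = (1 - 0.85) * (1 - 0.2) = 0.12
Denominator = 0.174 + 0.12 = 0.294
PPV = 0.174 / 0.294 = 0.591837
As percentage = 59.2


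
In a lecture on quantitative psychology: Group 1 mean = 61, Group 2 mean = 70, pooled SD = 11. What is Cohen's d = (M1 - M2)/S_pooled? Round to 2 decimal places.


Cohen's d = (M1 - M2) / S_pooled
= (61 - 70) / 11
= -9 / 11
= -0.82


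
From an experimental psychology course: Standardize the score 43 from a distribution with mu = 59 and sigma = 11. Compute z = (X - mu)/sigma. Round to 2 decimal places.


z = (X - mu) / sigma
= (43 - 59) / 11
= -16 / 11
= -1.45


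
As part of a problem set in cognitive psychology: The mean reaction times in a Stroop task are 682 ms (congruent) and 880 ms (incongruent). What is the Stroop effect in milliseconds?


Stroop effect = RT(incongruent) - RT(congruent)
= 880 - 682
= 198 ms


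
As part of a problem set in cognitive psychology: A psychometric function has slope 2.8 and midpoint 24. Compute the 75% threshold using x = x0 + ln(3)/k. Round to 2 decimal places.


At P = 0.75: 0.75 = 1/(1 + e^(-k*(x-x0)))
Solving: e^(-k*(x-x0)) = 1/3
x = x0 + ln(3)/k
ln(3) = 1.0986
x = 24 + 1.0986/2.8
= 24 + 0.3924
= 24.39


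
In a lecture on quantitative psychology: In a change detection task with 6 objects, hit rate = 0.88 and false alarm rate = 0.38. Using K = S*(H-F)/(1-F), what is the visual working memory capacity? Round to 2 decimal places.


K = S * (H - F) / (1 - F)
H - F = 0.5
1 - F = 0.62
K = 6 * 0.5 / 0.62
= 4.84


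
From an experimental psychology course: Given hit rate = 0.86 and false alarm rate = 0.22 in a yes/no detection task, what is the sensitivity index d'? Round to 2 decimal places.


d' = z(HR) - z(FAR)
z(0.86) = 1.0803
z(0.22) = -0.7722
d' = 1.0803 - -0.7722
= 1.85


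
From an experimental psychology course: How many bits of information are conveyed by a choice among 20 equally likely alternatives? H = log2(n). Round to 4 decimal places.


H = log2(n)
H = log2(20)
= 4.3219


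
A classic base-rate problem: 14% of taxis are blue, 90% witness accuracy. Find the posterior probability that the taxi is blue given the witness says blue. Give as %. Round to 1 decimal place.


P(blue | says blue) = P(says blue | blue)*P(blue) / [P(says blue | blue)*P(blue) + P(says blue | not blue)*P(not blue)]
Numerator = 0.9 * 0.14 = 0.126
False identification = 0.1 * 0.86 = 0.086
P = 0.126 / (0.126 + 0.086)
= 0.126 / 0.212
As percentage = 59.4


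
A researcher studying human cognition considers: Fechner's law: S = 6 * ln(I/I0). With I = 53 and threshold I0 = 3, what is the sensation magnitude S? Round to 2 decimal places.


S = 6 * ln(53/3)
I/I0 = 17.666667
ln(17.666667) = 2.8717
S = 6 * 2.8717
= 17.23


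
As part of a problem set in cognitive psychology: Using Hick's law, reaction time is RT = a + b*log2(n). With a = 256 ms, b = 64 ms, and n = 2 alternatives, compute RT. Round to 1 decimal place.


RT = 256 + 64 * log2(2)
log2(2) = 1.0
RT = 256 + 64 * 1.0
= 256 + 64.0
= 320.0 ms


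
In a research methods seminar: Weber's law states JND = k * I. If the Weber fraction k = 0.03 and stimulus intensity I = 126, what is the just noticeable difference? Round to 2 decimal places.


JND = k * I
JND = 0.03 * 126
= 3.78


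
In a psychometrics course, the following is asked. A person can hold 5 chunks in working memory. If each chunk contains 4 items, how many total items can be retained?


Total items = chunks * items_per_chunk
= 5 * 4
= 20


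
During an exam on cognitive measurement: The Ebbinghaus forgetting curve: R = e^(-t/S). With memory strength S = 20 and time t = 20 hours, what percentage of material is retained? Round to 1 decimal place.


R = e^(-t/S)
-t/S = -20/20 = -1.0
R = e^(-1.0) = 0.367879
Percentage = 0.367879 * 100
= 36.8


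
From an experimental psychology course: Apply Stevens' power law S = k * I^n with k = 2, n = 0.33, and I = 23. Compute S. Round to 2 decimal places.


S = 2 * 23^0.33
23^0.33 = 2.8143
S = 2 * 2.8143
= 5.63


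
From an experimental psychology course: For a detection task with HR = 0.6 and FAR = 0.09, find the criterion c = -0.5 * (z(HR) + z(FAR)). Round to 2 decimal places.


c = -0.5 * (z(HR) + z(FAR))
z(0.6) = 0.2533
z(0.09) = -1.3408
c = -0.5 * (0.2533 + -1.3408)
= -0.5 * -1.0875
= 0.54


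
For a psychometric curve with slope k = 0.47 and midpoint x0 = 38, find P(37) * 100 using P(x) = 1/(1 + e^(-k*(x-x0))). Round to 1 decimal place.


P(x) = 1/(1 + e^(-0.47*(37 - 38)))
Exponent = -0.47 * -1 = 0.47
e^(0.47) = 1.599994
P = 1/(1 + 1.599994) = 0.384616
Percentage = 38.5


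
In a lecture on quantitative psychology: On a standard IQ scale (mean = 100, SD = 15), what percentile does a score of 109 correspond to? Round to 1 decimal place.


z = (IQ - mean) / SD
z = (109 - 100) / 15 = 0.6
Percentile = Phi(0.6) * 100
Phi(0.6) = 0.725747
= 72.6


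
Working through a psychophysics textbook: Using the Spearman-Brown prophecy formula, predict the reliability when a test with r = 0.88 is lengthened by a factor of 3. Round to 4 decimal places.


r_new = n*r / (1 + (n-1)*r)
Numerator = 3 * 0.88 = 2.64
Denominator = 1 + 2 * 0.88 = 2.76
r_new = 2.64 / 2.76
= 0.9565


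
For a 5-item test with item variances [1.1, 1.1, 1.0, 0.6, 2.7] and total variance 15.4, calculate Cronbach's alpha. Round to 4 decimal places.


alpha = (k/(k-1)) * (1 - sum(s_i^2)/s_total^2)
sum(item variances) = 6.5
k/(k-1) = 5/4 = 1.25
1 - 6.5/15.4 = 1 - 0.422078 = 0.577922
alpha = 1.25 * 0.577922
= 0.7224


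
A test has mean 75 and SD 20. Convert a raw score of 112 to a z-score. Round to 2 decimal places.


z = (X - mu) / sigma
= (112 - 75) / 20
= 37 / 20
= 1.85


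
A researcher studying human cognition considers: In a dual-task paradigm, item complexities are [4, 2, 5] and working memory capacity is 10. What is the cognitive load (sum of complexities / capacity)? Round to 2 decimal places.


Total complexity = 4 + 2 + 5 = 11
Load = total / capacity = 11 / 10
= 1.10


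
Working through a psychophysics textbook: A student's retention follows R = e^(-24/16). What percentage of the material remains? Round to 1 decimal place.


R = e^(-t/S)
-t/S = -24/16 = -1.5
R = e^(-1.5) = 0.22313
Percentage = 0.22313 * 100
= 22.3


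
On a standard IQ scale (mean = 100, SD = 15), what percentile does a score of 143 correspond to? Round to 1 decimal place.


z = (IQ - mean) / SD
z = (143 - 100) / 15 = 2.8667
Percentile = Phi(2.8667) * 100
Phi(2.8667) = 0.997926
= 99.8


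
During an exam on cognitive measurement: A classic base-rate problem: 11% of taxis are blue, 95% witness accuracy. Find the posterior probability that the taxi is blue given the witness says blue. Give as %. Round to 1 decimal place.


P(blue | says blue) = P(says blue | blue)*P(blue) / [P(says blue | blue)*P(blue) + P(says blue | not blue)*P(not blue)]
Numerator = 0.95 * 0.11 = 0.1045
False identification = 0.05 * 0.89 = 0.0445
P = 0.1045 / (0.1045 + 0.0445)
= 0.1045 / 0.149
As percentage = 70.1


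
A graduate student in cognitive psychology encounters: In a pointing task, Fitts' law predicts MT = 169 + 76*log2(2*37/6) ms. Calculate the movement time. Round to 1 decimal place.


MT = 169 + 76 * log2(2*37/6)
2D/W = 12.333333
log2(12.333333) = 3.6245
MT = 169 + 76 * 3.6245
= 444.5 ms


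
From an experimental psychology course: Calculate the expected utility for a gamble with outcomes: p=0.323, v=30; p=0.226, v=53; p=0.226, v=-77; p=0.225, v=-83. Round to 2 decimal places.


EU = sum(p_i * v_i)
0.323 * 30 = 9.69
0.226 * 53 = 11.978
0.226 * -77 = -17.402
0.225 * -83 = -18.675
EU = 9.69 + 11.978 + -17.402 + -18.675
= -14.41


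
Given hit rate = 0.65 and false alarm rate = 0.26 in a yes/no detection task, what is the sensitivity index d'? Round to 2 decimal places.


d' = z(HR) - z(FAR)
z(0.65) = 0.3853
z(0.26) = -0.6433
d' = 0.3853 - -0.6433
= 1.03


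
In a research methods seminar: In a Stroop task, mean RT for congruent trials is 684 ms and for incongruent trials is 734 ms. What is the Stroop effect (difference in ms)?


Stroop effect = RT(incongruent) - RT(congruent)
= 734 - 684
= 50 ms


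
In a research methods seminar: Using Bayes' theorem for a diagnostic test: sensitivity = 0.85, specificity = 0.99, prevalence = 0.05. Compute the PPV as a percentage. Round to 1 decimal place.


PPV = (sens * prev) / (sens * prev + (1-spec) * (1-prev))
Numerator = 0.85 * 0.05 = 0.0425
P(positive and no disease) = (1 - spec) * (1 - prev) = (1 - 0.99) * (1 - 0.05) = 0.0095
Denominator = 0.0425 + 0.0095 = 0.052
PPV = 0.0425 / 0.052 = 0.817308
As percentage = 81.7


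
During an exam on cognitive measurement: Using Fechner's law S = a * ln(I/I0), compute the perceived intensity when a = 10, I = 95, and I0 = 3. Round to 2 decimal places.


S = 10 * ln(95/3)
I/I0 = 31.666667
ln(31.666667) = 3.4553
S = 10 * 3.4553
= 34.55


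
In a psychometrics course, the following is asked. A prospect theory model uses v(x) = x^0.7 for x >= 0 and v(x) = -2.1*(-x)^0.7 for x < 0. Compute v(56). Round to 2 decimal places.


Since x = 56 >= 0, use v(x) = x^0.7
56^0.7 = 16.7391
v(56) = 16.74


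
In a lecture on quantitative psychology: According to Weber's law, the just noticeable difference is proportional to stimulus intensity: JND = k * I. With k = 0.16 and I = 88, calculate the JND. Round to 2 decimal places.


JND = k * I
JND = 0.16 * 88
= 14.08


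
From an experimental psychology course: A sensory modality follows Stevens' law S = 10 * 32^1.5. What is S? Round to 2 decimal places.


S = 10 * 32^1.5
32^1.5 = 181.0193
S = 10 * 181.0193
= 1810.19


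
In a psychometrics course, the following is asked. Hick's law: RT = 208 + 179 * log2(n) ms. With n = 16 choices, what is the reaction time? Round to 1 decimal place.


RT = 208 + 179 * log2(16)
log2(16) = 4.0
RT = 208 + 179 * 4.0
= 208 + 716.0
= 924.0 ms


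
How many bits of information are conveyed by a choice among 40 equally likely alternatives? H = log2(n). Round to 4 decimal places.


H = log2(n)
H = log2(40)
= 5.3219


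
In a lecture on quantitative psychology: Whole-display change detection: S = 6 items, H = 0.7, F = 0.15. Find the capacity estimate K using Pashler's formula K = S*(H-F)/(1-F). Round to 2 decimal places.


K = S * (H - F) / (1 - F)
H - F = 0.55
1 - F = 0.85
K = 6 * 0.55 / 0.85
= 3.88


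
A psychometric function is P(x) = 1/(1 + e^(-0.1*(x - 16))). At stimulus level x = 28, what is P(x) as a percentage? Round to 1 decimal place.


P(x) = 1/(1 + e^(-0.1*(28 - 16)))
Exponent = -0.1 * 12 = -1.2
e^(-1.2) = 0.301194
P = 1/(1 + 0.301194) = 0.768525
Percentage = 76.9


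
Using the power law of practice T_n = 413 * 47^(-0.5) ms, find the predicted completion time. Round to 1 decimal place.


T_n = 413 * 47^(-0.5)
47^(-0.5) = 0.145865
T_n = 413 * 0.145865
= 60.2 ms


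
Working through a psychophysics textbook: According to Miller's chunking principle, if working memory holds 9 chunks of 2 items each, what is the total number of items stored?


Total items = chunks * items_per_chunk
= 9 * 2
= 18


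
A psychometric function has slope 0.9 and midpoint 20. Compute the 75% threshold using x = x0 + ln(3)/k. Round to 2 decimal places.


At P = 0.75: 0.75 = 1/(1 + e^(-k*(x-x0)))
Solving: e^(-k*(x-x0)) = 1/3
x = x0 + ln(3)/k
ln(3) = 1.0986
x = 20 + 1.0986/0.9
= 20 + 1.2207
= 21.22
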